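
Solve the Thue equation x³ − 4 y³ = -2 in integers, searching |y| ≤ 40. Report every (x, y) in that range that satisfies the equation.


The equation is x³ - 4y³ = -2. For fixed y, x³ = 4·y³ − 2, so a solution requires the RHS to be a perfect cube.
Strategy: iterate y from -40 to 40, compute RHS = 4·y³ − 2, and check whether it is a (positive or negative) perfect cube.
Check small values of y:
  y = 0: RHS = -2 is not a perfect cube.
  y = 1: RHS = 2 is not a perfect cube.
  y = -1: RHS = -6 is not a perfect cube.
  y = 2: RHS = 30 is not a perfect cube.
  y = -2: RHS = -34 is not a perfect cube.
  y = 3: RHS = 106 is not a perfect cube.
  y = -3: RHS = -110 is not a perfect cube.
Continuing the search up to |y| = 40 finds no solutions either.
No (x, y) in the scanned range satisfies the equation.

No integer solutions with |y| ≤ 40.


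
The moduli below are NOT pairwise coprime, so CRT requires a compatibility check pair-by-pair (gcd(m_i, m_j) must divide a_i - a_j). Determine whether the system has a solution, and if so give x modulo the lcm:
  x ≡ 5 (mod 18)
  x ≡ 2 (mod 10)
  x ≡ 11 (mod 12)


Moduli 18, 10, 12 are not pairwise coprime, so CRT works modulo lcm(m_i) when all pairwise compatibility conditions hold.
Pairwise compatibility: gcd(m_i, m_j) must divide a_i - a_j for every pair.
Merge one congruence at a time:
  Start: x ≡ 5 (mod 18).
  Combine with x ≡ 2 (mod 10): gcd(18, 10) = 2, and 2 - 5 = -3 is NOT divisible by 2.
    ⇒ system is inconsistent (no integer solution).

No solution (the system is inconsistent).


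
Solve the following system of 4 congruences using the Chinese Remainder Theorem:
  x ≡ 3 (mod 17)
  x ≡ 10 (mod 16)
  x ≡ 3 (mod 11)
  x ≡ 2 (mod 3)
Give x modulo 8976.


Product of moduli M = 17 · 16 · 11 · 3 = 8976.
Merge one congruence at a time:
  Start: x ≡ 3 (mod 17).
  Combine with x ≡ 10 (mod 16); new modulus lcm = 272.
    Write x = 3 + 17·t and substitute into x ≡ 10 (mod 16): 17·t ≡ 10 − 3 = 7 (mod 16).
    Reduce coefficients mod 16: 1·t ≡ 7 (mod 16).
    So t ≡ 7 (mod 16).
    Then x = 3 + 17·7 = 122, valid modulo lcm(17, 16) = 272: x ≡ 122 (mod 272).
  Combine with x ≡ 3 (mod 11); new modulus lcm = 2992.
    Write x = 122 + 272·t and substitute into x ≡ 3 (mod 11): 272·t ≡ 3 − 122 = -119 (mod 11).
    Reduce coefficients mod 11: 8·t ≡ 2 (mod 11).
    The inverse of 8 mod 11 is 7 (since 8·7 = 56 = 5·11 + 1), so t ≡ 7·2 = 14 ≡ 3 (mod 11).
    Then x = 122 + 272·3 = 938, valid modulo lcm(272, 11) = 2992: x ≡ 938 (mod 2992).
  Combine with x ≡ 2 (mod 3); new modulus lcm = 8976.
    Write x = 938 + 2992·t and substitute into x ≡ 2 (mod 3): 2992·t ≡ 2 − 938 = -936 (mod 3).
    Reduce coefficients mod 3: 1·t ≡ 0 (mod 3).
    So t ≡ 0 (mod 3).
    Then x = 938 + 2992·0 = 938, valid modulo lcm(2992, 3) = 8976: x ≡ 938 (mod 8976).
Verify against each original: 938 mod 17 = 3, 938 mod 16 = 10, 938 mod 11 = 3, 938 mod 3 = 2.

x ≡ 938 (mod 8976).


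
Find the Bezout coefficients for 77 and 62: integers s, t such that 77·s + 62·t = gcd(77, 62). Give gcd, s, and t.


Euclidean algorithm on (77, 62) — divide until remainder is 0:
  77 = 1 · 62 + 15
  62 = 4 · 15 + 2
  15 = 7 · 2 + 1
  2 = 2 · 1 + 0
gcd(77, 62) = 1.
Track Bezout coefficients alongside the remainders: start with r₀ = 77 = a·1 + b·0 (s = 1, t = 0) and r₁ = 62 = a·0 + b·1 (s = 0, t = 1); each new remainder r_{k+1} = r_{k-1} − q_k·r_k inherits s_{k+1} = s_{k-1} − q_k·s_k, t_{k+1} = t_{k-1} − q_k·t_k, so r_k = a·s_k + b·t_k at every step:
  q = 1: r = 15, s = 1 − 1·0 = 1, t = 0 − 1·1 = -1  (check: 77·1 + 62·(-1) = 15)
  q = 4: r = 2, s = 0 − 4·1 = -4, t = 1 − 4·(-1) = 5  (check: 77·(-4) + 62·5 = 2)
  q = 7: r = 1, s = 1 − 7·(-4) = 29, t = -1 − 7·5 = -36  (check: 77·29 + 62·(-36) = 1)
The row with r = 1 (the gcd) gives the Bezout coefficients s = 29, t = -36.
Result: 77 · (29) + 62 · (-36) = 1.

gcd(77, 62) = 1; s = 29, t = -36 (check: 77·29 + 62·(-36) = 1).


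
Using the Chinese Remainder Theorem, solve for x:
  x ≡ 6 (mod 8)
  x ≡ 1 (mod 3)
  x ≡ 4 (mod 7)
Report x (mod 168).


Moduli 8, 3, 7 are pairwise coprime; by CRT there is a unique solution modulo M = 8 · 3 · 7 = 168.
Solve pairwise, accumulating the modulus:
  Start with x ≡ 6 (mod 8).
  Combine with x ≡ 1 (mod 3): since gcd(8, 3) = 1, we get a unique residue mod 24.
    Write x = 6 + 8·t and substitute into x ≡ 1 (mod 3): 8·t ≡ 1 − 6 = -5 (mod 3).
    Reduce coefficients mod 3: 2·t ≡ 1 (mod 3).
    The inverse of 2 mod 3 is 2 (since 2·2 = 4 = 1·3 + 1), so t ≡ 2·1 = 2 ≡ 2 (mod 3).
    Then x = 6 + 8·2 = 22, valid modulo lcm(8, 3) = 24: x ≡ 22 (mod 24).
  Combine with x ≡ 4 (mod 7): since gcd(24, 7) = 1, we get a unique residue mod 168.
    Write x = 22 + 24·t and substitute into x ≡ 4 (mod 7): 24·t ≡ 4 − 22 = -18 (mod 7).
    Reduce coefficients mod 7: 3·t ≡ 3 (mod 7).
    The inverse of 3 mod 7 is 5 (since 3·5 = 15 = 2·7 + 1), so t ≡ 5·3 = 15 ≡ 1 (mod 7).
    Then x = 22 + 24·1 = 46, valid modulo lcm(24, 7) = 168: x ≡ 46 (mod 168).
Verify: 46 mod 8 = 6 ✓, 46 mod 3 = 1 ✓, 46 mod 7 = 4 ✓.

x ≡ 46 (mod 168).


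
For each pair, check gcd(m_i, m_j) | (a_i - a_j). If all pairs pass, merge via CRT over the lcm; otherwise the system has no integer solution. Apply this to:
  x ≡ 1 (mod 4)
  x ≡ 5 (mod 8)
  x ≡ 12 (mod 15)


Moduli 4, 8, 15 are not pairwise coprime, so CRT works modulo lcm(m_i) when all pairwise compatibility conditions hold.
Pairwise compatibility: gcd(m_i, m_j) must divide a_i - a_j for every pair.
Merge one congruence at a time:
  Start: x ≡ 1 (mod 4).
  Combine with x ≡ 5 (mod 8): gcd(4, 8) = 4; 5 - 1 = 4, which IS divisible by 4, so compatible.
    Write x = 1 + 4·t and substitute into x ≡ 5 (mod 8): 4·t ≡ 5 − 1 = 4 (mod 8).
    Divide the congruence (and modulus) by g = 4: 1·t ≡ 1 (mod 2).
    So t ≡ 1 (mod 2).
    Then x = 1 + 4·1 = 5, valid modulo lcm(4, 8) = 8: x ≡ 5 (mod 8).
  Combine with x ≡ 12 (mod 15): gcd(8, 15) = 1; 12 - 5 = 7, which IS divisible by 1, so compatible.
    Write x = 5 + 8·t and substitute into x ≡ 12 (mod 15): 8·t ≡ 12 − 5 = 7 (mod 15).
    The inverse of 8 mod 15 is 2 (since 8·2 = 16 = 1·15 + 1), so t ≡ 2·7 = 14 ≡ 14 (mod 15).
    Then x = 5 + 8·14 = 117, valid modulo lcm(8, 15) = 120: x ≡ 117 (mod 120).
Verify: 117 mod 4 = 1, 117 mod 8 = 5, 117 mod 15 = 12.

x ≡ 117 (mod 120).


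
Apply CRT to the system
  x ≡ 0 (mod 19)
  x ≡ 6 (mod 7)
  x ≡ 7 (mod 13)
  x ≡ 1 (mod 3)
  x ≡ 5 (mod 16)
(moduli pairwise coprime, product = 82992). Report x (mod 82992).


Product of moduli M = 19 · 7 · 13 · 3 · 16 = 82992.
Merge one congruence at a time:
  Start: x ≡ 0 (mod 19).
  Combine with x ≡ 6 (mod 7); new modulus lcm = 133.
    Write x = 0 + 19·t and substitute into x ≡ 6 (mod 7): 19·t ≡ 6 − 0 = 6 (mod 7).
    Reduce coefficients mod 7: 5·t ≡ 6 (mod 7).
    The inverse of 5 mod 7 is 3 (since 5·3 = 15 = 2·7 + 1), so t ≡ 3·6 = 18 ≡ 4 (mod 7).
    Then x = 0 + 19·4 = 76, valid modulo lcm(19, 7) = 133: x ≡ 76 (mod 133).
  Combine with x ≡ 7 (mod 13); new modulus lcm = 1729.
    Write x = 76 + 133·t and substitute into x ≡ 7 (mod 13): 133·t ≡ 7 − 76 = -69 (mod 13).
    Reduce coefficients mod 13: 3·t ≡ 9 (mod 13).
    The inverse of 3 mod 13 is 9 (since 3·9 = 27 = 2·13 + 1), so t ≡ 9·9 = 81 ≡ 3 (mod 13).
    Then x = 76 + 133·3 = 475, valid modulo lcm(133, 13) = 1729: x ≡ 475 (mod 1729).
  Combine with x ≡ 1 (mod 3); new modulus lcm = 5187.
    Write x = 475 + 1729·t and substitute into x ≡ 1 (mod 3): 1729·t ≡ 1 − 475 = -474 (mod 3).
    Reduce coefficients mod 3: 1·t ≡ 0 (mod 3).
    So t ≡ 0 (mod 3).
    Then x = 475 + 1729·0 = 475, valid modulo lcm(1729, 3) = 5187: x ≡ 475 (mod 5187).
  Combine with x ≡ 5 (mod 16); new modulus lcm = 82992.
    Write x = 475 + 5187·t and substitute into x ≡ 5 (mod 16): 5187·t ≡ 5 − 475 = -470 (mod 16).
    Reduce coefficients mod 16: 3·t ≡ 10 (mod 16).
    The inverse of 3 mod 16 is 11 (since 3·11 = 33 = 2·16 + 1), so t ≡ 11·10 = 110 ≡ 14 (mod 16).
    Then x = 475 + 5187·14 = 73093, valid modulo lcm(5187, 16) = 82992: x ≡ 73093 (mod 82992).
Verify against each original: 73093 mod 19 = 0, 73093 mod 7 = 6, 73093 mod 13 = 7, 73093 mod 3 = 1, 73093 mod 16 = 5.

x ≡ 73093 (mod 82992).


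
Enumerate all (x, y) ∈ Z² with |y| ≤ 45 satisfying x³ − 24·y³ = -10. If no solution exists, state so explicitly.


The equation is x³ - 24y³ = -10. For fixed y, x³ = 24·y³ − 10, so a solution requires the RHS to be a perfect cube.
Strategy: iterate y from -45 to 45, compute RHS = 24·y³ − 10, and check whether it is a (positive or negative) perfect cube.
Check small values of y:
  y = 0: RHS = -10 is not a perfect cube.
  y = 1: RHS = 14 is not a perfect cube.
  y = -1: RHS = -34 is not a perfect cube.
  y = 2: RHS = 182 is not a perfect cube.
  y = -2: RHS = -202 is not a perfect cube.
  y = 3: RHS = 638 is not a perfect cube.
  y = -3: RHS = -658 is not a perfect cube.
Continuing the search up to |y| = 45 finds no solutions either.
No (x, y) in the scanned range satisfies the equation.

No integer solutions with |y| ≤ 45.


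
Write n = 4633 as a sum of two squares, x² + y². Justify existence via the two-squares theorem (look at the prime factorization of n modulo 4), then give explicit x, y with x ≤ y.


Step 1: Factor n = 4633 = 41 · 113.
Step 2: Check the mod-4 condition on each prime factor: 41 ≡ 1 (mod 4), exponent 1; 113 ≡ 1 (mod 4), exponent 1.
All primes ≡ 3 (mod 4) appear to even exponent (or don't appear), so by the two-squares theorem n IS expressible as a sum of two squares.
Step 3: Build a representation. Here n = 41 · 113 is a product of primes ≡ 1 (mod 4). Each prime p ≡ 1 (mod 4) is itself a sum of two squares; find a² by testing p − a² for a perfect square:
  41: 41 − 1² = 40, 41 − 2² = 37, 41 − 3² = 32, 41 − 4² = 25 = 5² ⇒ 41 = 4² + 5².
  113: 113 − 1² = 112, 113 − 2² = 109, 113 − 3² = 104, 113 − 4² = 97, 113 − 5² = 88, 113 − 6² = 77, 113 − 7² = 64 = 8² ⇒ 113 = 7² + 8².
  Combine using the Brahmagupta–Fibonacci identity (a² + b²)(c² + d²) = (ac − bd)² + (ad + bc)² = (ac + bd)² + (ad − bc)²:
  41 · 113 = 4633: from (4² + 5²)(7² + 8²), take (4·7 − 5·8, 4·8 + 5·7) = (28 − 40, 32 + 35) = (-12, 67); dropping signs (only squares matter) gives (12, 67); check 12² + 67² = 144 + 4489 = 4633 ✓.
Step 4: Order so x ≤ y and verify: 12² + 67² = 144 + 4489 = 4633 = n. ✓

n = 4633 = 12² + 67² (one valid representation with x ≤ y).


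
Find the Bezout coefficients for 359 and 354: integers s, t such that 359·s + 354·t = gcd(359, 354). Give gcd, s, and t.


Euclidean algorithm on (359, 354) — divide until remainder is 0:
  359 = 1 · 354 + 5
  354 = 70 · 5 + 4
  5 = 1 · 4 + 1
  4 = 4 · 1 + 0
gcd(359, 354) = 1.
Track Bezout coefficients alongside the remainders: start with r₀ = 359 = a·1 + b·0 (s = 1, t = 0) and r₁ = 354 = a·0 + b·1 (s = 0, t = 1); each new remainder r_{k+1} = r_{k-1} − q_k·r_k inherits s_{k+1} = s_{k-1} − q_k·s_k, t_{k+1} = t_{k-1} − q_k·t_k, so r_k = a·s_k + b·t_k at every step:
  q = 1: r = 5, s = 1 − 1·0 = 1, t = 0 − 1·1 = -1  (check: 359·1 + 354·(-1) = 5)
  q = 70: r = 4, s = 0 − 70·1 = -70, t = 1 − 70·(-1) = 71  (check: 359·(-70) + 354·71 = 4)
  q = 1: r = 1, s = 1 − 1·(-70) = 71, t = -1 − 1·71 = -72  (check: 359·71 + 354·(-72) = 1)
The row with r = 1 (the gcd) gives the Bezout coefficients s = 71, t = -72.
Result: 359 · (71) + 354 · (-72) = 1.

gcd(359, 354) = 1; s = 71, t = -72 (check: 359·71 + 354·(-72) = 1).


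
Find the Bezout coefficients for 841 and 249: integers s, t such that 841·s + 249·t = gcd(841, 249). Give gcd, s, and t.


Euclidean algorithm on (841, 249) — divide until remainder is 0:
  841 = 3 · 249 + 94
  249 = 2 · 94 + 61
  94 = 1 · 61 + 33
  61 = 1 · 33 + 28
  33 = 1 · 28 + 5
  28 = 5 · 5 + 3
  5 = 1 · 3 + 2
  3 = 1 · 2 + 1
  2 = 2 · 1 + 0
gcd(841, 249) = 1.
Track Bezout coefficients alongside the remainders: start with r₀ = 841 = a·1 + b·0 (s = 1, t = 0) and r₁ = 249 = a·0 + b·1 (s = 0, t = 1); each new remainder r_{k+1} = r_{k-1} − q_k·r_k inherits s_{k+1} = s_{k-1} − q_k·s_k, t_{k+1} = t_{k-1} − q_k·t_k, so r_k = a·s_k + b·t_k at every step:
  q = 3: r = 94, s = 1 − 3·0 = 1, t = 0 − 3·1 = -3  (check: 841·1 + 249·(-3) = 94)
  q = 2: r = 61, s = 0 − 2·1 = -2, t = 1 − 2·(-3) = 7  (check: 841·(-2) + 249·7 = 61)
  q = 1: r = 33, s = 1 − 1·(-2) = 3, t = -3 − 1·7 = -10  (check: 841·3 + 249·(-10) = 33)
  q = 1: r = 28, s = -2 − 1·3 = -5, t = 7 − 1·(-10) = 17  (check: 841·(-5) + 249·17 = 28)
  q = 1: r = 5, s = 3 − 1·(-5) = 8, t = -10 − 1·17 = -27  (check: 841·8 + 249·(-27) = 5)
  q = 5: r = 3, s = -5 − 5·8 = -45, t = 17 − 5·(-27) = 152  (check: 841·(-45) + 249·152 = 3)
  q = 1: r = 2, s = 8 − 1·(-45) = 53, t = -27 − 1·152 = -179  (check: 841·53 + 249·(-179) = 2)
  q = 1: r = 1, s = -45 − 1·53 = -98, t = 152 − 1·(-179) = 331  (check: 841·(-98) + 249·331 = 1)
The row with r = 1 (the gcd) gives the Bezout coefficients s = -98, t = 331.
Result: 841 · (-98) + 249 · (331) = 1.

gcd(841, 249) = 1; s = -98, t = 331 (check: 841·(-98) + 249·331 = 1).


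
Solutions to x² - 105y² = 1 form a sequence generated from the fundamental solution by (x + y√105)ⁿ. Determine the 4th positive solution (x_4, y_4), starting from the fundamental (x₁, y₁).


Step 1: Find the fundamental solution (x₁, y₁) of x² - 105y² = 1.
  Expand √105 as a continued fraction. a₀ = ⌊√105⌋ = 10; iterate m_{k+1} = d_k·a_k − m_k, d_{k+1} = (105 − m_{k+1}²)/d_k, a_{k+1} = ⌊(a₀ + m_{k+1})/d_{k+1}⌋ (starting m₀ = 0, d₀ = 1), with convergents p_k = a_k·p_{k-1} + p_{k-2}, q_k = a_k·q_{k-1} + q_{k-2} (p₋₁ = 1, q₋₁ = 0):
  k = 0: a₀ = 10; p₀/q₀ = 10/1; p₀² − 105·q₀² = 100 − 105 = -5.
  k = 1: m = 10, d = 5, a = ⌊(10 + 10)/5⌋ = 4; p/q = (4·10 + 1)/(4·1 + 0) = 41/4; p² − 105·q² = 1681 − 1680 = 1.
  The first convergent with p² − 105·q² = 1 gives the fundamental solution (x₁, y₁) = (41, 4).
Step 2: Apply the recurrence (x_{n+1}, y_{n+1}) = (x₁x_n + 105y₁y_n, x₁y_n + y₁x_n) repeatedly.
  From (x_1, y_1) = (41, 4): x_2 = 41·41 + 105·4·4 = 3361; y_2 = 41·4 + 4·41 = 328.
  From (x_2, y_2) = (3361, 328): x_3 = 41·3361 + 105·4·328 = 275561; y_3 = 41·328 + 4·3361 = 26892.
  From (x_3, y_3) = (275561, 26892): x_4 = 41·275561 + 105·4·26892 = 22592641; y_4 = 41·26892 + 4·275561 = 2204816.
Step 3: Verify x_4² - 105·y_4² = 510427427354881 - 510427427354880 = 1 (should be 1). ✓

(x_1, y_1) = (41, 4); (x_4, y_4) = (22592641, 2204816).


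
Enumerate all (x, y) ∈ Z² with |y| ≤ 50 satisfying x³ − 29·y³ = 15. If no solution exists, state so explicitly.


The equation is x³ - 29y³ = 15. For fixed y, x³ = 29·y³ + 15, so a solution requires the RHS to be a perfect cube.
Strategy: iterate y from -50 to 50, compute RHS = 29·y³ + 15, and check whether it is a (positive or negative) perfect cube.
Check small values of y:
  y = 0: RHS = 15 is not a perfect cube.
  y = 1: RHS = 44 is not a perfect cube.
  y = -1: RHS = -14 is not a perfect cube.
  y = 2: RHS = 247 is not a perfect cube.
  y = -2: RHS = -217 is not a perfect cube.
  y = 3: RHS = 798 is not a perfect cube.
  y = -3: RHS = -768 is not a perfect cube.
Continuing the search up to |y| = 50 finds no solutions either.
No (x, y) in the scanned range satisfies the equation.

No integer solutions with |y| ≤ 50.


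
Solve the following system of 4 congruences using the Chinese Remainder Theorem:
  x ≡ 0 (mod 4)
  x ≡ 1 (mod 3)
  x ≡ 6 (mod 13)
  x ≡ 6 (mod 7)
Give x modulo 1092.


Product of moduli M = 4 · 3 · 13 · 7 = 1092.
Merge one congruence at a time:
  Start: x ≡ 0 (mod 4).
  Combine with x ≡ 1 (mod 3); new modulus lcm = 12.
    Write x = 0 + 4·t and substitute into x ≡ 1 (mod 3): 4·t ≡ 1 − 0 = 1 (mod 3).
    Reduce coefficients mod 3: 1·t ≡ 1 (mod 3).
    So t ≡ 1 (mod 3).
    Then x = 0 + 4·1 = 4, valid modulo lcm(4, 3) = 12: x ≡ 4 (mod 12).
  Combine with x ≡ 6 (mod 13); new modulus lcm = 156.
    Write x = 4 + 12·t and substitute into x ≡ 6 (mod 13): 12·t ≡ 6 − 4 = 2 (mod 13).
    The inverse of 12 mod 13 is 12 (since 12·12 = 144 = 11·13 + 1), so t ≡ 12·2 = 24 ≡ 11 (mod 13).
    Then x = 4 + 12·11 = 136, valid modulo lcm(12, 13) = 156: x ≡ 136 (mod 156).
  Combine with x ≡ 6 (mod 7); new modulus lcm = 1092.
    Write x = 136 + 156·t and substitute into x ≡ 6 (mod 7): 156·t ≡ 6 − 136 = -130 (mod 7).
    Reduce coefficients mod 7: 2·t ≡ 3 (mod 7).
    The inverse of 2 mod 7 is 4 (since 2·4 = 8 = 1·7 + 1), so t ≡ 4·3 = 12 ≡ 5 (mod 7).
    Then x = 136 + 156·5 = 916, valid modulo lcm(156, 7) = 1092: x ≡ 916 (mod 1092).
Verify against each original: 916 mod 4 = 0, 916 mod 3 = 1, 916 mod 13 = 6, 916 mod 7 = 6.

x ≡ 916 (mod 1092).


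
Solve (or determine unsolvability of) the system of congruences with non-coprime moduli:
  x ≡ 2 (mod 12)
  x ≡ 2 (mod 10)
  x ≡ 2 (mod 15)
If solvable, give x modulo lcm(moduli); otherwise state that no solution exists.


Moduli 12, 10, 15 are not pairwise coprime, so CRT works modulo lcm(m_i) when all pairwise compatibility conditions hold.
Pairwise compatibility: gcd(m_i, m_j) must divide a_i - a_j for every pair.
Merge one congruence at a time:
  Start: x ≡ 2 (mod 12).
  Combine with x ≡ 2 (mod 10): gcd(12, 10) = 2; 2 - 2 = 0, which IS divisible by 2, so compatible.
    Write x = 2 + 12·t and substitute into x ≡ 2 (mod 10): 12·t ≡ 2 − 2 = 0 (mod 10).
    Divide the congruence (and modulus) by g = 2: 6·t ≡ 0 (mod 5).
    Reduce coefficients mod 5: 1·t ≡ 0 (mod 5).
    So t ≡ 0 (mod 5).
    Then x = 2 + 12·0 = 2, valid modulo lcm(12, 10) = 60: x ≡ 2 (mod 60).
  Combine with x ≡ 2 (mod 15): gcd(60, 15) = 15; 2 - 2 = 0, which IS divisible by 15, so compatible.
    Write x = 2 + 60·t and substitute into x ≡ 2 (mod 15): 60·t ≡ 2 − 2 = 0 (mod 15).
    Divide the congruence (and modulus) by g = 15: 4·t ≡ 0 (mod 1).
    Modulo 1 every t works; take t = 0.
    Then x = 2 + 60·0 = 2, valid modulo lcm(60, 15) = 60: x ≡ 2 (mod 60).
Verify: 2 mod 12 = 2, 2 mod 10 = 2, 2 mod 15 = 2.

x ≡ 2 (mod 60).


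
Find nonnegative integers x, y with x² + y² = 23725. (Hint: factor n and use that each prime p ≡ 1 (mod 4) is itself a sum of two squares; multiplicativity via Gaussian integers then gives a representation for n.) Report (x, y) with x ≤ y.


Step 1: Factor n = 23725 = 5^2 · 13 · 73.
Step 2: Check the mod-4 condition on each prime factor: 5 ≡ 1 (mod 4), exponent 2; 13 ≡ 1 (mod 4), exponent 1; 73 ≡ 1 (mod 4), exponent 1.
All primes ≡ 3 (mod 4) appear to even exponent (or don't appear), so by the two-squares theorem n IS expressible as a sum of two squares.
Step 3: Build a representation. Group n = k² · m with k = 5 and m = 13 · 73 = 949 (a product of primes ≡ 1 (mod 4)); a representation of m scales to one of n via (k·x)² + (k·y)² = k²(x² + y²). Each prime p ≡ 1 (mod 4) is itself a sum of two squares; find a² by testing p − a² for a perfect square:
  13: 13 − 1² = 12, 13 − 2² = 9 = 3² ⇒ 13 = 2² + 3².
  73: 73 − 1² = 72, 73 − 2² = 69, 73 − 3² = 64 = 8² ⇒ 73 = 3² + 8².
  Combine using the Brahmagupta–Fibonacci identity (a² + b²)(c² + d²) = (ac − bd)² + (ad + bc)² = (ac + bd)² + (ad − bc)²:
  13 · 73 = 949: from (2² + 3²)(3² + 8²), take (2·3 − 3·8, 2·8 + 3·3) = (6 − 24, 16 + 9) = (-18, 25); dropping signs (only squares matter) gives (18, 25); check 18² + 25² = 324 + 625 = 949 ✓.
  Scale by k = 5: (5·18, 5·25) = (90, 125).
Step 4: Order so x ≤ y and verify: 90² + 125² = 8100 + 15625 = 23725 = n. ✓

n = 23725 = 90² + 125² (one valid representation with x ≤ y).


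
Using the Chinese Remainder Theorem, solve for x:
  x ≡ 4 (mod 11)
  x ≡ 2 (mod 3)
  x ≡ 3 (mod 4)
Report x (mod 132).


Moduli 11, 3, 4 are pairwise coprime; by CRT there is a unique solution modulo M = 11 · 3 · 4 = 132.
Solve pairwise, accumulating the modulus:
  Start with x ≡ 4 (mod 11).
  Combine with x ≡ 2 (mod 3): since gcd(11, 3) = 1, we get a unique residue mod 33.
    Write x = 4 + 11·t and substitute into x ≡ 2 (mod 3): 11·t ≡ 2 − 4 = -2 (mod 3).
    Reduce coefficients mod 3: 2·t ≡ 1 (mod 3).
    The inverse of 2 mod 3 is 2 (since 2·2 = 4 = 1·3 + 1), so t ≡ 2·1 = 2 ≡ 2 (mod 3).
    Then x = 4 + 11·2 = 26, valid modulo lcm(11, 3) = 33: x ≡ 26 (mod 33).
  Combine with x ≡ 3 (mod 4): since gcd(33, 4) = 1, we get a unique residue mod 132.
    Write x = 26 + 33·t and substitute into x ≡ 3 (mod 4): 33·t ≡ 3 − 26 = -23 (mod 4).
    Reduce coefficients mod 4: 1·t ≡ 1 (mod 4).
    So t ≡ 1 (mod 4).
    Then x = 26 + 33·1 = 59, valid modulo lcm(33, 4) = 132: x ≡ 59 (mod 132).
Verify: 59 mod 11 = 4 ✓, 59 mod 3 = 2 ✓, 59 mod 4 = 3 ✓.

x ≡ 59 (mod 132).


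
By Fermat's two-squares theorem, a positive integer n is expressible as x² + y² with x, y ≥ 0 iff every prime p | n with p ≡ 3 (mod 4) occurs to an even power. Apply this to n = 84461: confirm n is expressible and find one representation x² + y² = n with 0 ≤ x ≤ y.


Step 1: Factor n = 84461 = 13 · 73 · 89.
Step 2: Check the mod-4 condition on each prime factor: 13 ≡ 1 (mod 4), exponent 1; 73 ≡ 1 (mod 4), exponent 1; 89 ≡ 1 (mod 4), exponent 1.
All primes ≡ 3 (mod 4) appear to even exponent (or don't appear), so by the two-squares theorem n IS expressible as a sum of two squares.
Step 3: Build a representation. Here n = 13 · 73 · 89 is a product of primes ≡ 1 (mod 4). Each prime p ≡ 1 (mod 4) is itself a sum of two squares; find a² by testing p − a² for a perfect square:
  13: 13 − 1² = 12, 13 − 2² = 9 = 3² ⇒ 13 = 2² + 3².
  73: 73 − 1² = 72, 73 − 2² = 69, 73 − 3² = 64 = 8² ⇒ 73 = 3² + 8².
  89: 89 − 1² = 88, 89 − 2² = 85, 89 − 3² = 80, 89 − 4² = 73, 89 − 5² = 64 = 8² ⇒ 89 = 5² + 8².
  Combine using the Brahmagupta–Fibonacci identity (a² + b²)(c² + d²) = (ac − bd)² + (ad + bc)² = (ac + bd)² + (ad − bc)²:
  13 · 73 = 949: from (2² + 3²)(3² + 8²), take (2·3 − 3·8, 2·8 + 3·3) = (6 − 24, 16 + 9) = (-18, 25); dropping signs (only squares matter) gives (18, 25); check 18² + 25² = 324 + 625 = 949 ✓.
  949 · 89 = 84461: from (18² + 25²)(5² + 8²), take (18·5 − 25·8, 18·8 + 25·5) = (90 − 200, 144 + 125) = (-110, 269); dropping signs (only squares matter) gives (110, 269); check 110² + 269² = 12100 + 72361 = 84461 ✓.
Step 4: Order so x ≤ y and verify: 110² + 269² = 12100 + 72361 = 84461 = n. ✓

n = 84461 = 110² + 269² (one valid representation with x ≤ y).


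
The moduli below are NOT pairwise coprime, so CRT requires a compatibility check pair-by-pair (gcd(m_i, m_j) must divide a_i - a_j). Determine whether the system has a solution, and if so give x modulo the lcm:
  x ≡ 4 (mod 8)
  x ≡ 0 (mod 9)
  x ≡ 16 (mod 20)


Moduli 8, 9, 20 are not pairwise coprime, so CRT works modulo lcm(m_i) when all pairwise compatibility conditions hold.
Pairwise compatibility: gcd(m_i, m_j) must divide a_i - a_j for every pair.
Merge one congruence at a time:
  Start: x ≡ 4 (mod 8).
  Combine with x ≡ 0 (mod 9): gcd(8, 9) = 1; 0 - 4 = -4, which IS divisible by 1, so compatible.
    Write x = 4 + 8·t and substitute into x ≡ 0 (mod 9): 8·t ≡ 0 − 4 = -4 (mod 9).
    Reduce coefficients mod 9: 8·t ≡ 5 (mod 9).
    The inverse of 8 mod 9 is 8 (since 8·8 = 64 = 7·9 + 1), so t ≡ 8·5 = 40 ≡ 4 (mod 9).
    Then x = 4 + 8·4 = 36, valid modulo lcm(8, 9) = 72: x ≡ 36 (mod 72).
  Combine with x ≡ 16 (mod 20): gcd(72, 20) = 4; 16 - 36 = -20, which IS divisible by 4, so compatible.
    Write x = 36 + 72·t and substitute into x ≡ 16 (mod 20): 72·t ≡ 16 − 36 = -20 (mod 20).
    Divide the congruence (and modulus) by g = 4: 18·t ≡ -5 (mod 5).
    Reduce coefficients mod 5: 3·t ≡ 0 (mod 5).
    The inverse of 3 mod 5 is 2 (since 3·2 = 6 = 1·5 + 1), so t ≡ 2·0 = 0 ≡ 0 (mod 5).
    Then x = 36 + 72·0 = 36, valid modulo lcm(72, 20) = 360: x ≡ 36 (mod 360).
Verify: 36 mod 8 = 4, 36 mod 9 = 0, 36 mod 20 = 16.

x ≡ 36 (mod 360).


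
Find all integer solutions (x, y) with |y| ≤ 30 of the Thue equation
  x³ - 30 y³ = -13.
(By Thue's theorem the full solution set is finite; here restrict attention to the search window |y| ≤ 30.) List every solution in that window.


The equation is x³ - 30y³ = -13. For fixed y, x³ = 30·y³ − 13, so a solution requires the RHS to be a perfect cube.
Strategy: iterate y from -30 to 30, compute RHS = 30·y³ − 13, and check whether it is a (positive or negative) perfect cube.
Check small values of y:
  y = 0: RHS = -13 is not a perfect cube.
  y = 1: RHS = 17 is not a perfect cube.
  y = -1: RHS = -43 is not a perfect cube.
  y = 2: RHS = 227 is not a perfect cube.
  y = -2: RHS = -253 is not a perfect cube.
  y = 3: RHS = 797 is not a perfect cube.
  y = -3: RHS = -823 is not a perfect cube.
Continuing the search up to |y| = 30 finds no solutions either.
No (x, y) in the scanned range satisfies the equation.

No integer solutions with |y| ≤ 30.


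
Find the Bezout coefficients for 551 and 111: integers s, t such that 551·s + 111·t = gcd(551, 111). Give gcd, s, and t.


Euclidean algorithm on (551, 111) — divide until remainder is 0:
  551 = 4 · 111 + 107
  111 = 1 · 107 + 4
  107 = 26 · 4 + 3
  4 = 1 · 3 + 1
  3 = 3 · 1 + 0
gcd(551, 111) = 1.
Track Bezout coefficients alongside the remainders: start with r₀ = 551 = a·1 + b·0 (s = 1, t = 0) and r₁ = 111 = a·0 + b·1 (s = 0, t = 1); each new remainder r_{k+1} = r_{k-1} − q_k·r_k inherits s_{k+1} = s_{k-1} − q_k·s_k, t_{k+1} = t_{k-1} − q_k·t_k, so r_k = a·s_k + b·t_k at every step:
  q = 4: r = 107, s = 1 − 4·0 = 1, t = 0 − 4·1 = -4  (check: 551·1 + 111·(-4) = 107)
  q = 1: r = 4, s = 0 − 1·1 = -1, t = 1 − 1·(-4) = 5  (check: 551·(-1) + 111·5 = 4)
  q = 26: r = 3, s = 1 − 26·(-1) = 27, t = -4 − 26·5 = -134  (check: 551·27 + 111·(-134) = 3)
  q = 1: r = 1, s = -1 − 1·27 = -28, t = 5 − 1·(-134) = 139  (check: 551·(-28) + 111·139 = 1)
The row with r = 1 (the gcd) gives the Bezout coefficients s = -28, t = 139.
Result: 551 · (-28) + 111 · (139) = 1.

gcd(551, 111) = 1; s = -28, t = 139 (check: 551·(-28) + 111·139 = 1).


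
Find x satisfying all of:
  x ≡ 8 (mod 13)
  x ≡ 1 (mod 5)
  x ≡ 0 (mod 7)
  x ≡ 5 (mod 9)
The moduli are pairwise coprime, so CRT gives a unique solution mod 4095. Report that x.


Product of moduli M = 13 · 5 · 7 · 9 = 4095.
Merge one congruence at a time:
  Start: x ≡ 8 (mod 13).
  Combine with x ≡ 1 (mod 5); new modulus lcm = 65.
    Write x = 8 + 13·t and substitute into x ≡ 1 (mod 5): 13·t ≡ 1 − 8 = -7 (mod 5).
    Reduce coefficients mod 5: 3·t ≡ 3 (mod 5).
    The inverse of 3 mod 5 is 2 (since 3·2 = 6 = 1·5 + 1), so t ≡ 2·3 = 6 ≡ 1 (mod 5).
    Then x = 8 + 13·1 = 21, valid modulo lcm(13, 5) = 65: x ≡ 21 (mod 65).
  Combine with x ≡ 0 (mod 7); new modulus lcm = 455.
    Write x = 21 + 65·t and substitute into x ≡ 0 (mod 7): 65·t ≡ 0 − 21 = -21 (mod 7).
    Reduce coefficients mod 7: 2·t ≡ 0 (mod 7).
    The inverse of 2 mod 7 is 4 (since 2·4 = 8 = 1·7 + 1), so t ≡ 4·0 = 0 ≡ 0 (mod 7).
    Then x = 21 + 65·0 = 21, valid modulo lcm(65, 7) = 455: x ≡ 21 (mod 455).
  Combine with x ≡ 5 (mod 9); new modulus lcm = 4095.
    Write x = 21 + 455·t and substitute into x ≡ 5 (mod 9): 455·t ≡ 5 − 21 = -16 (mod 9).
    Reduce coefficients mod 9: 5·t ≡ 2 (mod 9).
    The inverse of 5 mod 9 is 2 (since 5·2 = 10 = 1·9 + 1), so t ≡ 2·2 = 4 ≡ 4 (mod 9).
    Then x = 21 + 455·4 = 1841, valid modulo lcm(455, 9) = 4095: x ≡ 1841 (mod 4095).
Verify against each original: 1841 mod 13 = 8, 1841 mod 5 = 1, 1841 mod 7 = 0, 1841 mod 9 = 5.

x ≡ 1841 (mod 4095).


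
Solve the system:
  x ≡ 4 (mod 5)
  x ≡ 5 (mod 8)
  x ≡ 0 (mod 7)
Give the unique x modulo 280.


Moduli 5, 8, 7 are pairwise coprime; by CRT there is a unique solution modulo M = 5 · 8 · 7 = 280.
Solve pairwise, accumulating the modulus:
  Start with x ≡ 4 (mod 5).
  Combine with x ≡ 5 (mod 8): since gcd(5, 8) = 1, we get a unique residue mod 40.
    Write x = 4 + 5·t and substitute into x ≡ 5 (mod 8): 5·t ≡ 5 − 4 = 1 (mod 8).
    The inverse of 5 mod 8 is 5 (since 5·5 = 25 = 3·8 + 1), so t ≡ 5·1 = 5 ≡ 5 (mod 8).
    Then x = 4 + 5·5 = 29, valid modulo lcm(5, 8) = 40: x ≡ 29 (mod 40).
  Combine with x ≡ 0 (mod 7): since gcd(40, 7) = 1, we get a unique residue mod 280.
    Write x = 29 + 40·t and substitute into x ≡ 0 (mod 7): 40·t ≡ 0 − 29 = -29 (mod 7).
    Reduce coefficients mod 7: 5·t ≡ 6 (mod 7).
    The inverse of 5 mod 7 is 3 (since 5·3 = 15 = 2·7 + 1), so t ≡ 3·6 = 18 ≡ 4 (mod 7).
    Then x = 29 + 40·4 = 189, valid modulo lcm(40, 7) = 280: x ≡ 189 (mod 280).
Verify: 189 mod 5 = 4 ✓, 189 mod 8 = 5 ✓, 189 mod 7 = 0 ✓.

x ≡ 189 (mod 280).


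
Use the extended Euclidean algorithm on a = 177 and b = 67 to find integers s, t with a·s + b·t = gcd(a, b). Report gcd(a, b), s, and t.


Euclidean algorithm on (177, 67) — divide until remainder is 0:
  177 = 2 · 67 + 43
  67 = 1 · 43 + 24
  43 = 1 · 24 + 19
  24 = 1 · 19 + 5
  19 = 3 · 5 + 4
  5 = 1 · 4 + 1
  4 = 4 · 1 + 0
gcd(177, 67) = 1.
Track Bezout coefficients alongside the remainders: start with r₀ = 177 = a·1 + b·0 (s = 1, t = 0) and r₁ = 67 = a·0 + b·1 (s = 0, t = 1); each new remainder r_{k+1} = r_{k-1} − q_k·r_k inherits s_{k+1} = s_{k-1} − q_k·s_k, t_{k+1} = t_{k-1} − q_k·t_k, so r_k = a·s_k + b·t_k at every step:
  q = 2: r = 43, s = 1 − 2·0 = 1, t = 0 − 2·1 = -2  (check: 177·1 + 67·(-2) = 43)
  q = 1: r = 24, s = 0 − 1·1 = -1, t = 1 − 1·(-2) = 3  (check: 177·(-1) + 67·3 = 24)
  q = 1: r = 19, s = 1 − 1·(-1) = 2, t = -2 − 1·3 = -5  (check: 177·2 + 67·(-5) = 19)
  q = 1: r = 5, s = -1 − 1·2 = -3, t = 3 − 1·(-5) = 8  (check: 177·(-3) + 67·8 = 5)
  q = 3: r = 4, s = 2 − 3·(-3) = 11, t = -5 − 3·8 = -29  (check: 177·11 + 67·(-29) = 4)
  q = 1: r = 1, s = -3 − 1·11 = -14, t = 8 − 1·(-29) = 37  (check: 177·(-14) + 67·37 = 1)
The row with r = 1 (the gcd) gives the Bezout coefficients s = -14, t = 37.
Result: 177 · (-14) + 67 · (37) = 1.

gcd(177, 67) = 1; s = -14, t = 37 (check: 177·(-14) + 67·37 = 1).


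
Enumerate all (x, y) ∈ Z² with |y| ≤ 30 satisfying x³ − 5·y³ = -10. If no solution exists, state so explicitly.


The equation is x³ - 5y³ = -10. For fixed y, x³ = 5·y³ − 10, so a solution requires the RHS to be a perfect cube.
Strategy: iterate y from -30 to 30, compute RHS = 5·y³ − 10, and check whether it is a (positive or negative) perfect cube.
Check small values of y:
  y = 0: RHS = -10 is not a perfect cube.
  y = 1: RHS = -5 is not a perfect cube.
  y = -1: RHS = -15 is not a perfect cube.
  y = 2: RHS = 30 is not a perfect cube.
  y = -2: RHS = -50 is not a perfect cube.
  y = 3: RHS = 125 = (5)³ ⇒ x = 5 works.
  y = -3: RHS = -145 is not a perfect cube.
Continuing the search up to |y| = 30 finds no further solutions beyond those listed.
Collected solutions: (5, 3).

Solutions (with |y| ≤ 30): (5, 3).


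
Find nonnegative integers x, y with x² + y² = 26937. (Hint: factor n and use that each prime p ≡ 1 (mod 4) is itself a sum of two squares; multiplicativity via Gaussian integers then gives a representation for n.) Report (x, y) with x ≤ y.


Step 1: Factor n = 26937 = 3^2 · 41 · 73.
Step 2: Check the mod-4 condition on each prime factor: 3 ≡ 3 (mod 4), exponent 2 (must be even); 41 ≡ 1 (mod 4), exponent 1; 73 ≡ 1 (mod 4), exponent 1.
All primes ≡ 3 (mod 4) appear to even exponent (or don't appear), so by the two-squares theorem n IS expressible as a sum of two squares.
Step 3: Build a representation. Group n = k² · m with k = 3 and m = 41 · 73 = 2993 (a product of primes ≡ 1 (mod 4)); a representation of m scales to one of n via (k·x)² + (k·y)² = k²(x² + y²). Each prime p ≡ 1 (mod 4) is itself a sum of two squares; find a² by testing p − a² for a perfect square:
  41: 41 − 1² = 40, 41 − 2² = 37, 41 − 3² = 32, 41 − 4² = 25 = 5² ⇒ 41 = 4² + 5².
  73: 73 − 1² = 72, 73 − 2² = 69, 73 − 3² = 64 = 8² ⇒ 73 = 3² + 8².
  Combine using the Brahmagupta–Fibonacci identity (a² + b²)(c² + d²) = (ac − bd)² + (ad + bc)² = (ac + bd)² + (ad − bc)²:
  41 · 73 = 2993: from (4² + 5²)(3² + 8²), take (4·3 − 5·8, 4·8 + 5·3) = (12 − 40, 32 + 15) = (-28, 47); dropping signs (only squares matter) gives (28, 47); check 28² + 47² = 784 + 2209 = 2993 ✓.
  Scale by k = 3: (3·28, 3·47) = (84, 141).
Step 4: Order so x ≤ y and verify: 84² + 141² = 7056 + 19881 = 26937 = n. ✓

n = 26937 = 84² + 141² (one valid representation with x ≤ y).


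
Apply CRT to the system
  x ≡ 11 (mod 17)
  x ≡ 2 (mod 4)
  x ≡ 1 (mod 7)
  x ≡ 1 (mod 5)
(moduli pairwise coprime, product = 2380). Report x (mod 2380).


Product of moduli M = 17 · 4 · 7 · 5 = 2380.
Merge one congruence at a time:
  Start: x ≡ 11 (mod 17).
  Combine with x ≡ 2 (mod 4); new modulus lcm = 68.
    Write x = 11 + 17·t and substitute into x ≡ 2 (mod 4): 17·t ≡ 2 − 11 = -9 (mod 4).
    Reduce coefficients mod 4: 1·t ≡ 3 (mod 4).
    So t ≡ 3 (mod 4).
    Then x = 11 + 17·3 = 62, valid modulo lcm(17, 4) = 68: x ≡ 62 (mod 68).
  Combine with x ≡ 1 (mod 7); new modulus lcm = 476.
    Write x = 62 + 68·t and substitute into x ≡ 1 (mod 7): 68·t ≡ 1 − 62 = -61 (mod 7).
    Reduce coefficients mod 7: 5·t ≡ 2 (mod 7).
    The inverse of 5 mod 7 is 3 (since 5·3 = 15 = 2·7 + 1), so t ≡ 3·2 = 6 ≡ 6 (mod 7).
    Then x = 62 + 68·6 = 470, valid modulo lcm(68, 7) = 476: x ≡ 470 (mod 476).
  Combine with x ≡ 1 (mod 5); new modulus lcm = 2380.
    Write x = 470 + 476·t and substitute into x ≡ 1 (mod 5): 476·t ≡ 1 − 470 = -469 (mod 5).
    Reduce coefficients mod 5: 1·t ≡ 1 (mod 5).
    So t ≡ 1 (mod 5).
    Then x = 470 + 476·1 = 946, valid modulo lcm(476, 5) = 2380: x ≡ 946 (mod 2380).
Verify against each original: 946 mod 17 = 11, 946 mod 4 = 2, 946 mod 7 = 1, 946 mod 5 = 1.

x ≡ 946 (mod 2380).


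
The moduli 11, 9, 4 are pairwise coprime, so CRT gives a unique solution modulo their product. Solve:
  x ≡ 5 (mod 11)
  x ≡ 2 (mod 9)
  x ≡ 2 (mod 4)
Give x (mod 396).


Moduli 11, 9, 4 are pairwise coprime; by CRT there is a unique solution modulo M = 11 · 9 · 4 = 396.
Solve pairwise, accumulating the modulus:
  Start with x ≡ 5 (mod 11).
  Combine with x ≡ 2 (mod 9): since gcd(11, 9) = 1, we get a unique residue mod 99.
    Write x = 5 + 11·t and substitute into x ≡ 2 (mod 9): 11·t ≡ 2 − 5 = -3 (mod 9).
    Reduce coefficients mod 9: 2·t ≡ 6 (mod 9).
    The inverse of 2 mod 9 is 5 (since 2·5 = 10 = 1·9 + 1), so t ≡ 5·6 = 30 ≡ 3 (mod 9).
    Then x = 5 + 11·3 = 38, valid modulo lcm(11, 9) = 99: x ≡ 38 (mod 99).
  Combine with x ≡ 2 (mod 4): since gcd(99, 4) = 1, we get a unique residue mod 396.
    Write x = 38 + 99·t and substitute into x ≡ 2 (mod 4): 99·t ≡ 2 − 38 = -36 (mod 4).
    Reduce coefficients mod 4: 3·t ≡ 0 (mod 4).
    The inverse of 3 mod 4 is 3 (since 3·3 = 9 = 2·4 + 1), so t ≡ 3·0 = 0 ≡ 0 (mod 4).
    Then x = 38 + 99·0 = 38, valid modulo lcm(99, 4) = 396: x ≡ 38 (mod 396).
Verify: 38 mod 11 = 5 ✓, 38 mod 9 = 2 ✓, 38 mod 4 = 2 ✓.

x ≡ 38 (mod 396).


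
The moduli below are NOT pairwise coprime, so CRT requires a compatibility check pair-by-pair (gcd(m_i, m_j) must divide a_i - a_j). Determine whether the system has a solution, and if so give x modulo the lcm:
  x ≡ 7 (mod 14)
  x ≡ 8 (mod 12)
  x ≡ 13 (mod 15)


Moduli 14, 12, 15 are not pairwise coprime, so CRT works modulo lcm(m_i) when all pairwise compatibility conditions hold.
Pairwise compatibility: gcd(m_i, m_j) must divide a_i - a_j for every pair.
Merge one congruence at a time:
  Start: x ≡ 7 (mod 14).
  Combine with x ≡ 8 (mod 12): gcd(14, 12) = 2, and 8 - 7 = 1 is NOT divisible by 2.
    ⇒ system is inconsistent (no integer solution).

No solution (the system is inconsistent).


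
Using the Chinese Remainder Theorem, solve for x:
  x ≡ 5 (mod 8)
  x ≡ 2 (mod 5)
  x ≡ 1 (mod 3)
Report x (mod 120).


Moduli 8, 5, 3 are pairwise coprime; by CRT there is a unique solution modulo M = 8 · 5 · 3 = 120.
Solve pairwise, accumulating the modulus:
  Start with x ≡ 5 (mod 8).
  Combine with x ≡ 2 (mod 5): since gcd(8, 5) = 1, we get a unique residue mod 40.
    Write x = 5 + 8·t and substitute into x ≡ 2 (mod 5): 8·t ≡ 2 − 5 = -3 (mod 5).
    Reduce coefficients mod 5: 3·t ≡ 2 (mod 5).
    The inverse of 3 mod 5 is 2 (since 3·2 = 6 = 1·5 + 1), so t ≡ 2·2 = 4 ≡ 4 (mod 5).
    Then x = 5 + 8·4 = 37, valid modulo lcm(8, 5) = 40: x ≡ 37 (mod 40).
  Combine with x ≡ 1 (mod 3): since gcd(40, 3) = 1, we get a unique residue mod 120.
    Write x = 37 + 40·t and substitute into x ≡ 1 (mod 3): 40·t ≡ 1 − 37 = -36 (mod 3).
    Reduce coefficients mod 3: 1·t ≡ 0 (mod 3).
    So t ≡ 0 (mod 3).
    Then x = 37 + 40·0 = 37, valid modulo lcm(40, 3) = 120: x ≡ 37 (mod 120).
Verify: 37 mod 8 = 5 ✓, 37 mod 5 = 2 ✓, 37 mod 3 = 1 ✓.

x ≡ 37 (mod 120).


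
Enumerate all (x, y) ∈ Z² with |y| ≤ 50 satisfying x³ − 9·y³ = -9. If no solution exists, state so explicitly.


The equation is x³ - 9y³ = -9. For fixed y, x³ = 9·y³ − 9, so a solution requires the RHS to be a perfect cube.
Strategy: iterate y from -50 to 50, compute RHS = 9·y³ − 9, and check whether it is a (positive or negative) perfect cube.
Check small values of y:
  y = 0: RHS = -9 is not a perfect cube.
  y = 1: RHS = 0 = (0)³ ⇒ x = 0 works.
  y = -1: RHS = -18 is not a perfect cube.
  y = 2: RHS = 63 is not a perfect cube.
  y = -2: RHS = -81 is not a perfect cube.
  y = 3: RHS = 234 is not a perfect cube.
  y = -3: RHS = -252 is not a perfect cube.
Continuing the search up to |y| = 50 finds no further solutions beyond those listed.
Collected solutions: (0, 1).

Solutions (with |y| ≤ 50): (0, 1).


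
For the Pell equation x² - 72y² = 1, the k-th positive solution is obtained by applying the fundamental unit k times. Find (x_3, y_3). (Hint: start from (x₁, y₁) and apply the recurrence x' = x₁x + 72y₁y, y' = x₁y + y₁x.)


Step 1: Find the fundamental solution (x₁, y₁) of x² - 72y² = 1.
  Expand √72 as a continued fraction. a₀ = ⌊√72⌋ = 8; iterate m_{k+1} = d_k·a_k − m_k, d_{k+1} = (72 − m_{k+1}²)/d_k, a_{k+1} = ⌊(a₀ + m_{k+1})/d_{k+1}⌋ (starting m₀ = 0, d₀ = 1), with convergents p_k = a_k·p_{k-1} + p_{k-2}, q_k = a_k·q_{k-1} + q_{k-2} (p₋₁ = 1, q₋₁ = 0):
  k = 0: a₀ = 8; p₀/q₀ = 8/1; p₀² − 72·q₀² = 64 − 72 = -8.
  k = 1: m = 8, d = 8, a = ⌊(8 + 8)/8⌋ = 2; p/q = (2·8 + 1)/(2·1 + 0) = 17/2; p² − 72·q² = 289 − 288 = 1.
  The first convergent with p² − 72·q² = 1 gives the fundamental solution (x₁, y₁) = (17, 2).
Step 2: Apply the recurrence (x_{n+1}, y_{n+1}) = (x₁x_n + 72y₁y_n, x₁y_n + y₁x_n) repeatedly.
  From (x_1, y_1) = (17, 2): x_2 = 17·17 + 72·2·2 = 577; y_2 = 17·2 + 2·17 = 68.
  From (x_2, y_2) = (577, 68): x_3 = 17·577 + 72·2·68 = 19601; y_3 = 17·68 + 2·577 = 2310.
Step 3: Verify x_3² - 72·y_3² = 384199201 - 384199200 = 1 (should be 1). ✓

(x_1, y_1) = (17, 2); (x_3, y_3) = (19601, 2310).


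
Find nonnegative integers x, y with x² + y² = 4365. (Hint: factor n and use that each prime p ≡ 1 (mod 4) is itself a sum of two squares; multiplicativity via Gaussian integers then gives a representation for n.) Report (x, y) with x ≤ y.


Step 1: Factor n = 4365 = 3^2 · 5 · 97.
Step 2: Check the mod-4 condition on each prime factor: 3 ≡ 3 (mod 4), exponent 2 (must be even); 5 ≡ 1 (mod 4), exponent 1; 97 ≡ 1 (mod 4), exponent 1.
All primes ≡ 3 (mod 4) appear to even exponent (or don't appear), so by the two-squares theorem n IS expressible as a sum of two squares.
Step 3: Build a representation. Group n = k² · m with k = 3 and m = 5 · 97 = 485 (a product of primes ≡ 1 (mod 4)); a representation of m scales to one of n via (k·x)² + (k·y)² = k²(x² + y²). Each prime p ≡ 1 (mod 4) is itself a sum of two squares; find a² by testing p − a² for a perfect square:
  5: 5 − 1² = 4 = 2² ⇒ 5 = 1² + 2².
  97: 97 − 1² = 96, 97 − 2² = 93, 97 − 3² = 88, 97 − 4² = 81 = 9² ⇒ 97 = 4² + 9².
  Combine using the Brahmagupta–Fibonacci identity (a² + b²)(c² + d²) = (ac − bd)² + (ad + bc)² = (ac + bd)² + (ad − bc)²:
  5 · 97 = 485: from (1² + 2²)(4² + 9²), take (1·4 − 2·9, 1·9 + 2·4) = (4 − 18, 9 + 8) = (-14, 17); dropping signs (only squares matter) gives (14, 17); check 14² + 17² = 196 + 289 = 485 ✓.
  Scale by k = 3: (3·14, 3·17) = (42, 51).
Step 4: Order so x ≤ y and verify: 42² + 51² = 1764 + 2601 = 4365 = n. ✓

n = 4365 = 42² + 51² (one valid representation with x ≤ y).
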